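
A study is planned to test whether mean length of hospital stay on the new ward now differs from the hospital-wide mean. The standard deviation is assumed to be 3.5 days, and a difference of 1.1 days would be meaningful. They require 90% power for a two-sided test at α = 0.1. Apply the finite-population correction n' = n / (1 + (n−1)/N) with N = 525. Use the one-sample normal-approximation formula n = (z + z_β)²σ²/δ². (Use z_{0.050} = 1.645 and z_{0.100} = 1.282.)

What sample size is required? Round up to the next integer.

n = 75

n = (z_{α/2} + z_β)² · σ² / δ²
  = (1.645 + 1.282)² · 3.5² / 1.1²
  = 8.5673 · 12.25 / 1.21
  = 86.74
Finite-population correction (N = 525): 86.74 / (1 + (86.74 − 1)/525) = 74.56.
Round up → n = 75.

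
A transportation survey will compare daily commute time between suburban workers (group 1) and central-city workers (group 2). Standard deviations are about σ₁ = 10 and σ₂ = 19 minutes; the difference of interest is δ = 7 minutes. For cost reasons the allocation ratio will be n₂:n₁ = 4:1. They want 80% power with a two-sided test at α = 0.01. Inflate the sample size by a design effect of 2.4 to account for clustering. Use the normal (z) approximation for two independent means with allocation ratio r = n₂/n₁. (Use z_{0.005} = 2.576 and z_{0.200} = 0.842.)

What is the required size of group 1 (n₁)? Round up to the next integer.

n₁ = (z_{α/2} + z_β)² · (σ₁² + σ₂²/r) / δ²
   = (2.576 + 0.842)² · (10² + 19²/4) / 7²
   = 11.6827 · (100 + 90.25) / 49
   = 11.6827 · 190.25 / 49
   = 45.36
Design effect: 2.4 × 45.36 = 108.86.
Round up → n₁ = 109; n₂ = r·n₁ = 4 × 109 = 436.

n₁ = 109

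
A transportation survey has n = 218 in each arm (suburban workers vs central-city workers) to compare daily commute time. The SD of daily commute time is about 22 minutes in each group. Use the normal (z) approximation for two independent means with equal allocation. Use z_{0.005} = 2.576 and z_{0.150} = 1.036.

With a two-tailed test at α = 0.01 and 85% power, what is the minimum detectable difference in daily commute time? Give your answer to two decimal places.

Minimum detectable difference ≈ 7.61 minutes

δ = (z_{α/2} + z_β) · √((σ₁²+σ₂²)/n)
  = (2.576 + 1.036) · √(968/218)
  = 3.612 · √4.4404
  = 3.612 · 2.1072
  = 7.6113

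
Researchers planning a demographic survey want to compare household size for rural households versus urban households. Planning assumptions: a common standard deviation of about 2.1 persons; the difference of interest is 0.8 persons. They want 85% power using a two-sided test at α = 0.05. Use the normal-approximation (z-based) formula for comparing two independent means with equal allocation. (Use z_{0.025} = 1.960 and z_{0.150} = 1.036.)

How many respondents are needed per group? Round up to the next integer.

n = 124 per group

n = (z_{α/2} + z_β)² · (σ₁² + σ₂²) / δ²
  = (1.960 + 1.036)² · (2·2.1² = 8.82) / 0.8²
  = 8.9760 · 8.82 / 0.64
  = 123.70
Round up → n = 124 per group.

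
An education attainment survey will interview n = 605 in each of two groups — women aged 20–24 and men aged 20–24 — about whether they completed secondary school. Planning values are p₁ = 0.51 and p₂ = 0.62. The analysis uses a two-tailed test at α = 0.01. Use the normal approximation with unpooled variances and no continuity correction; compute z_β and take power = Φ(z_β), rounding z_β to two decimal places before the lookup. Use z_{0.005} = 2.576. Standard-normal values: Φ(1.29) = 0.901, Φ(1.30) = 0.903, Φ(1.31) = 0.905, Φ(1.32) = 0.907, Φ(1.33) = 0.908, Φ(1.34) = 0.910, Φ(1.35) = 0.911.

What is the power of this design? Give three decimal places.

Power ≈ 0.905

z_β = |p₁−p₂|·√(n/[p₁q₁+p₂q₂]) − z_{α/2}
    = 0.11 · √(605/0.4855) − 2.576
    = 0.11 · 35.3007 − 2.576
    = 3.8831 − 2.576 = 1.3071 → 1.31
Power = Φ(1.31) = 0.905.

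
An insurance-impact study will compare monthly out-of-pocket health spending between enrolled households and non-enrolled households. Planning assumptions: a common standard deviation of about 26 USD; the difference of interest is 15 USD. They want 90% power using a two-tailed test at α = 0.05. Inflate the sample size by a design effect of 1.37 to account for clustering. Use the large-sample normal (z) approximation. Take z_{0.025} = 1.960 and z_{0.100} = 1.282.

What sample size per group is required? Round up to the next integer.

n = (z_{α/2} + z_β)² · (σ₁² + σ₂²) / δ²
  = (1.960 + 1.282)² · (2·26² = 1352) / 15²
  = 10.5106 · 1352 / 225
  = 63.16
Design effect: 1.37 × 63.16 = 86.52.
Round up → n = 87 per group.

n = 87 per group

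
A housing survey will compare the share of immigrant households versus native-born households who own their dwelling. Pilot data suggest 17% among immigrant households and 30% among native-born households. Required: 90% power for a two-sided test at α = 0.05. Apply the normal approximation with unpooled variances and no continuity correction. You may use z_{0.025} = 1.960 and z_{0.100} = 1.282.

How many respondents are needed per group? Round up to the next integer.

n = 219 per group

n = (z_{α/2} + z_β)² · [p₁(1−p₁) + p₂(1−p₂)] / (p₁ − p₂)²
  = (1.960 + 1.282)² · (0.17·0.83 + 0.30·0.70) / (-0.13)²
  = (3.242)² · (0.1411 + 0.2100) / 0.0169
  = 10.5106 · 0.3511 / 0.0169
  = 218.36
Round up → n = 219 per group.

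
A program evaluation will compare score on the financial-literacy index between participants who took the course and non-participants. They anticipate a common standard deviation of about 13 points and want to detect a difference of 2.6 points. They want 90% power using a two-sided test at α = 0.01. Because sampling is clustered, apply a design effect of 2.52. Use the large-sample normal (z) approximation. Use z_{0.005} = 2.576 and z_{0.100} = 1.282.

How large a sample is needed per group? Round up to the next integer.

n = 1876 per group

n = (z_{α/2} + z_β)² · (σ₁² + σ₂²) / δ²
  = (2.576 + 1.282)² · (2·13² = 338) / 2.6²
  = 14.8842 · 338 / 6.76
  = 744.21
Design effect: 2.52 × 744.21 = 1875.40.
Round up → n = 1876 per group.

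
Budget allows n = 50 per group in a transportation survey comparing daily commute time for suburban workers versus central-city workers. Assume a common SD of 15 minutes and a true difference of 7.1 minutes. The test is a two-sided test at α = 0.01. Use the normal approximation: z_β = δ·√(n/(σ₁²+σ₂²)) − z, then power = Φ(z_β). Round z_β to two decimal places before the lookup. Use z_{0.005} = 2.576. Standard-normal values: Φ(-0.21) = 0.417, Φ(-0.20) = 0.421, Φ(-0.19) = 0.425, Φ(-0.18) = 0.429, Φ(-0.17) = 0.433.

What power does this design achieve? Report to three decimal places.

Power ≈ 0.417

z_β = δ·√(n/(σ₁²+σ₂²)) − z_{α/2}
    = 7.1 · √(50/450) − 2.576
    = 7.1 · 0.33333 − 2.576
    = 2.3667 − 2.576 = -0.2093 → -0.21
Power = Φ(-0.21) = 0.417.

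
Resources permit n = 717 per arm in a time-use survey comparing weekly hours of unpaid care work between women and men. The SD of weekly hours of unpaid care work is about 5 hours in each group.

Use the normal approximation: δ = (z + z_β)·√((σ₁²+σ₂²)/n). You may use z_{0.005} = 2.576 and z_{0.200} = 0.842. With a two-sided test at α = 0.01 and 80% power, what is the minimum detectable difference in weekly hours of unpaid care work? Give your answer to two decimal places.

Minimum detectable difference ≈ 0.90 hours

δ = (z_{α/2} + z_β) · √((σ₁²+σ₂²)/n)
  = (2.576 + 0.842) · √(50/717)
  = 3.418 · √0.06974
  = 3.418 · 0.2641
  = 0.9026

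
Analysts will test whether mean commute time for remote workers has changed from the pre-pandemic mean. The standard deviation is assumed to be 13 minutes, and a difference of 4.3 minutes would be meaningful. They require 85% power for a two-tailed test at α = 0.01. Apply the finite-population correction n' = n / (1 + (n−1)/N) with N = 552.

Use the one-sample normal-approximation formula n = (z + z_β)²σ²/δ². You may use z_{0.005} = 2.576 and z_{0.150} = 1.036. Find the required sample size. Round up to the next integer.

n = 99

n = (z_{α/2} + z_β)² · σ² / δ²
  = (2.576 + 1.036)² · 13² / 4.3²
  = 13.0465 · 169 / 18.49
  = 119.25
Finite-population correction (N = 552): 119.25 / (1 + (119.25 − 1)/552) = 98.21.
Round up → n = 99.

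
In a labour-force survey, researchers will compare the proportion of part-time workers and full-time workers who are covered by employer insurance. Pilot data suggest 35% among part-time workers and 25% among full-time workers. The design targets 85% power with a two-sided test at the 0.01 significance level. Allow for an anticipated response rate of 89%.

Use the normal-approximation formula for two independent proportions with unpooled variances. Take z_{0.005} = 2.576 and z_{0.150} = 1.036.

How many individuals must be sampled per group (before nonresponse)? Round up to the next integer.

n = (z_{α/2} + z_β)² · [p₁(1−p₁) + p₂(1−p₂)] / (p₁ − p₂)²
  = (2.576 + 1.036)² · (0.35·0.65 + 0.25·0.75) / (0.10)²
  = (3.612)² · (0.2275 + 0.1875) / 0.0100
  = 13.0465 · 0.4150 / 0.0100
  = 541.43
Adjust for 89% response: 541.43 / 0.89 = 608.35.
Round up → n = 609 per group.

n = 609 per group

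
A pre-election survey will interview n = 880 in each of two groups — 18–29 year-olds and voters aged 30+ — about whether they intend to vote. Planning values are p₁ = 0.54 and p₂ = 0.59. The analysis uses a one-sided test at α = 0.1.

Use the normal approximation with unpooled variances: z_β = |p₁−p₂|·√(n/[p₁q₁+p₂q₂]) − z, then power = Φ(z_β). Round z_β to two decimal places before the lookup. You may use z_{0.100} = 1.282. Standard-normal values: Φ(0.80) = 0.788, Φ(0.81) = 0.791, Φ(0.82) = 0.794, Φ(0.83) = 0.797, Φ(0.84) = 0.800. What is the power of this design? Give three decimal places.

Power ≈ 0.800

z_β = |p₁−p₂|·√(n/[p₁q₁+p₂q₂]) − z_α
    = 0.05 · √(880/0.4903) − 1.282
    = 0.05 · 42.3653 − 1.282
    = 2.1183 − 1.282 = 0.8363 → 0.84
Power = Φ(0.84) = 0.800.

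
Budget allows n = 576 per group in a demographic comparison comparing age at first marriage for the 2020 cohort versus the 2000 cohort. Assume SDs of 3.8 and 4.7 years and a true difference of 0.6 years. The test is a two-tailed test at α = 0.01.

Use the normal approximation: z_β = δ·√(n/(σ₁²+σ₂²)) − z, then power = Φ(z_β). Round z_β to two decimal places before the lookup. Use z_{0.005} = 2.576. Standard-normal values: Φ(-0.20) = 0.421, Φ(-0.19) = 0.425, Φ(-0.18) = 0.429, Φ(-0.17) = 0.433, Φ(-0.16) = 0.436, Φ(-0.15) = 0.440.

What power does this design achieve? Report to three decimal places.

Power ≈ 0.425

z_β = δ·√(n/(σ₁²+σ₂²)) − z_{α/2}
    = 0.6 · √(576/36.53) − 2.576
    = 0.6 · 3.97088 − 2.576
    = 2.3825 − 2.576 = -0.1935 → -0.19
Power = Φ(-0.19) = 0.425.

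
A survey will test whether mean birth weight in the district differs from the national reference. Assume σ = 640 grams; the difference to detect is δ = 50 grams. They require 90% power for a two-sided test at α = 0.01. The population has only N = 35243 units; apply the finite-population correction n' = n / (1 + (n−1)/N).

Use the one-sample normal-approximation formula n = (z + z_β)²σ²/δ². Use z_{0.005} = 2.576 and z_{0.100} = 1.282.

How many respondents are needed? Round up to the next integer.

n = 2281

n = (z_{α/2} + z_β)² · σ² / δ²
  = (2.576 + 1.282)² · 640² / 50²
  = 14.8842 · 409600 / 2500
  = 2438.62
Finite-population correction (N = 35243): 2438.62 / (1 + (2438.62 − 1)/35243) = 2280.86.
Round up → n = 2281.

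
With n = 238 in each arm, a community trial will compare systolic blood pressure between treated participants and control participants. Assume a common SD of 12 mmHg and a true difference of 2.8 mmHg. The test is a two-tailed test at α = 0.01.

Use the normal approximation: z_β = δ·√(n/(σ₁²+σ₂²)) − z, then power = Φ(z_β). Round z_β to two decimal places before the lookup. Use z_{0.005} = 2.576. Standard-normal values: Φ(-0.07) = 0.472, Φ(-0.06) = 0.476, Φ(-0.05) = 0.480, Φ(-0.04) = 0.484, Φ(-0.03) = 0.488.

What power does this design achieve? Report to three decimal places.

Power ≈ 0.488

z_β = δ·√(n/(σ₁²+σ₂²)) − z_{α/2}
    = 2.8 · √(238/288) − 2.576
    = 2.8 · 0.90906 − 2.576
    = 2.5454 − 2.576 = -0.0306 → -0.03
Power = Φ(-0.03) = 0.488.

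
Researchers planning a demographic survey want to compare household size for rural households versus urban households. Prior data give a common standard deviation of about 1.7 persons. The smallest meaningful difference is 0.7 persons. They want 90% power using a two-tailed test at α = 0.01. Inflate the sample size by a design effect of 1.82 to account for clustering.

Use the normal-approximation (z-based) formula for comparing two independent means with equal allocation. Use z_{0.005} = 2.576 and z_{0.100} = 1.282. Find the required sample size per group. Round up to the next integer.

n = (z_{α/2} + z_β)² · (σ₁² + σ₂²) / δ²
  = (2.576 + 1.282)² · (2·1.7² = 5.78) / 0.7²
  = 14.8842 · 5.78 / 0.49
  = 175.57
Design effect: 1.82 × 175.57 = 319.54.
Round up → n = 320 per group.

n = 320 per group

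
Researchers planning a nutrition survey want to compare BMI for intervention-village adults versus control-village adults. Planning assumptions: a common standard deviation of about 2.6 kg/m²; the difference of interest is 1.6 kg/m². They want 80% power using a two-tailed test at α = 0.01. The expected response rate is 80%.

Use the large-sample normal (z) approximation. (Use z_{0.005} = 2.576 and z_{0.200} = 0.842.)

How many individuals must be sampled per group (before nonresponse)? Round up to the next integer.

n = (z_{α/2} + z_β)² · (σ₁² + σ₂²) / δ²
  = (2.576 + 0.842)² · (2·2.6² = 13.52) / 1.6²
  = 11.6827 · 13.52 / 2.56
  = 61.70
Adjust for 80% response: 61.70 / 0.80 = 77.12.
Round up → n = 78 per group.

n = 78 per group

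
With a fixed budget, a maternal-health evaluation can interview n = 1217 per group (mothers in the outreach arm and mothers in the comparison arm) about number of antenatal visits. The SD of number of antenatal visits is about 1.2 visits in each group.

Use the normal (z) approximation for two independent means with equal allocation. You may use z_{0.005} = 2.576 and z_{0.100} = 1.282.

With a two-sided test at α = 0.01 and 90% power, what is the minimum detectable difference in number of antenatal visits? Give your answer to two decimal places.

δ = (z_{α/2} + z_β) · √((σ₁²+σ₂²)/n)
  = (2.576 + 1.282) · √(2.88/1217)
  = 3.858 · √0.00237
  = 3.858 · 0.0486
  = 0.1877

Minimum detectable difference ≈ 0.19 visits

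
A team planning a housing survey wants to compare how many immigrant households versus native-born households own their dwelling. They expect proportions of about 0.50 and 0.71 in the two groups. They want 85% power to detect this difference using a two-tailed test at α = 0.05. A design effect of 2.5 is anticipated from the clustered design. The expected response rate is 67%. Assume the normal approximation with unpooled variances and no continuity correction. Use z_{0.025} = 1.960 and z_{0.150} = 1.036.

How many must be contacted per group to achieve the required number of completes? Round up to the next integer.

n = 347 per group

n = (z_{α/2} + z_β)² · [p₁(1−p₁) + p₂(1−p₂)] / (p₁ − p₂)²
  = (1.960 + 1.036)² · (0.50·0.50 + 0.71·0.29) / (-0.21)²
  = (2.996)² · (0.2500 + 0.2059) / 0.0441
  = 8.9760 · 0.4559 / 0.0441
  = 92.79
Design effect: 2.5 × 92.79 = 231.98.
Adjust for 67% response: 231.98 / 0.67 = 346.24.
Round up → n = 347 per group.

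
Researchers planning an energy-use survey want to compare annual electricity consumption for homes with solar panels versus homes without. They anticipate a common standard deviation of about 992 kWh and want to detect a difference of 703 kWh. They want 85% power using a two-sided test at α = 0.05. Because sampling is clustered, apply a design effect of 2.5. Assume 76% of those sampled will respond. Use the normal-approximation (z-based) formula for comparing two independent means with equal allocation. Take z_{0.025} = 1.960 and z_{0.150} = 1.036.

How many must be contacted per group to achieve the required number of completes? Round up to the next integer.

n = 118 per group

n = (z_{α/2} + z_β)² · (σ₁² + σ₂²) / δ²
  = (1.960 + 1.036)² · (2·992² = 1968128) / 703²
  = 8.9760 · 1968128 / 494209
  = 35.75
Design effect: 2.5 × 35.75 = 89.36.
Adjust for 76% response: 89.36 / 0.76 = 117.59.
Round up → n = 118 per group.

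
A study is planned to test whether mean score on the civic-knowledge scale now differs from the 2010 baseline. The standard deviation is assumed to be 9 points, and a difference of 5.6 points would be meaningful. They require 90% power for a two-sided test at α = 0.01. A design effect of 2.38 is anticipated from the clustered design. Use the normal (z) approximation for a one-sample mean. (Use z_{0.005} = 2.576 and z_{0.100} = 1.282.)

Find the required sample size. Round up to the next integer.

n = 92

n = (z_{α/2} + z_β)² · σ² / δ²
  = (2.576 + 1.282)² · 9² / 5.6²
  = 14.8842 · 81 / 31.36
  = 38.44
Design effect: 2.38 × 38.44 = 91.50.
Round up → n = 92.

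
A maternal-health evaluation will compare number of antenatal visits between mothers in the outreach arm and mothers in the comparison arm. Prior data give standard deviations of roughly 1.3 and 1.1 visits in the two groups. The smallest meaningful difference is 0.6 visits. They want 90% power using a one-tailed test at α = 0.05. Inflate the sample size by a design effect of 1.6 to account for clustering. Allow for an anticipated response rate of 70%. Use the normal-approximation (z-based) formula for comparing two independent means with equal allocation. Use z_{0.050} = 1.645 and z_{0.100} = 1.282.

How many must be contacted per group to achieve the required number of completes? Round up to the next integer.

n = 158 per group

n = (z_α + z_β)² · (σ₁² + σ₂²) / δ²
  = (1.645 + 1.282)² · (1.3² + 1.1² = 2.9) / 0.6²
  = 8.5673 · 2.9 / 0.36
  = 69.01
Design effect: 1.6 × 69.01 = 110.42.
Adjust for 70% response: 110.42 / 0.70 = 157.75.
Round up → n = 158 per group.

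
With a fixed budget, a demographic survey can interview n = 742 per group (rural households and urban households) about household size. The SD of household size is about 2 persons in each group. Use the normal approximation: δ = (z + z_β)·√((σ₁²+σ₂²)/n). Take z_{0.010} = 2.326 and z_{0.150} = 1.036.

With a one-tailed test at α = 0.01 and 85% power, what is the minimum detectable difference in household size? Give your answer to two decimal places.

Minimum detectable difference ≈ 0.35 persons

δ = (z_α + z_β) · √((σ₁²+σ₂²)/n)
  = (2.326 + 1.036) · √(8/742)
  = 3.362 · √0.01078
  = 3.362 · 0.1038
  = 0.3491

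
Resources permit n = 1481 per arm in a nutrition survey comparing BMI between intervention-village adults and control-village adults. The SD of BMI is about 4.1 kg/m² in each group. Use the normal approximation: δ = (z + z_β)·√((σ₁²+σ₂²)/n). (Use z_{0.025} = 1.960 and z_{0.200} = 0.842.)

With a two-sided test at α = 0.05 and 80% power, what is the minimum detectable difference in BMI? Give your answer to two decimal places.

Minimum detectable difference ≈ 0.42 kg/m²

δ = (z_{α/2} + z_β) · √((σ₁²+σ₂²)/n)
  = (1.960 + 0.842) · √(33.62/1481)
  = 2.802 · √0.0227
  = 2.802 · 0.1507
  = 0.4222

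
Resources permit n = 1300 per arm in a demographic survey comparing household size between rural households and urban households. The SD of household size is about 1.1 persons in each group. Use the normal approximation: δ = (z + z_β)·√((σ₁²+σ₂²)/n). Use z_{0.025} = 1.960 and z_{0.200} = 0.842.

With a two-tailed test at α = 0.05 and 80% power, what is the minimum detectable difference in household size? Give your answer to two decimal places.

δ = (z_{α/2} + z_β) · √((σ₁²+σ₂²)/n)
  = (1.960 + 0.842) · √(2.42/1300)
  = 2.802 · √0.00186
  = 2.802 · 0.0431
  = 0.1209

Minimum detectable difference ≈ 0.12 persons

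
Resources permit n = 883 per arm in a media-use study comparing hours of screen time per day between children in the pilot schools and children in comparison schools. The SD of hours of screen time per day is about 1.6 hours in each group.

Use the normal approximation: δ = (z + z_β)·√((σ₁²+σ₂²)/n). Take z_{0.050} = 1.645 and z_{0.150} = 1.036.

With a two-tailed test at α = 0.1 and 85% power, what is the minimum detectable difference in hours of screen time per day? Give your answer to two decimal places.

δ = (z_{α/2} + z_β) · √((σ₁²+σ₂²)/n)
  = (1.645 + 1.036) · √(5.12/883)
  = 2.681 · √0.0058
  = 2.681 · 0.0761
  = 0.2042

Minimum detectable difference ≈ 0.20 hours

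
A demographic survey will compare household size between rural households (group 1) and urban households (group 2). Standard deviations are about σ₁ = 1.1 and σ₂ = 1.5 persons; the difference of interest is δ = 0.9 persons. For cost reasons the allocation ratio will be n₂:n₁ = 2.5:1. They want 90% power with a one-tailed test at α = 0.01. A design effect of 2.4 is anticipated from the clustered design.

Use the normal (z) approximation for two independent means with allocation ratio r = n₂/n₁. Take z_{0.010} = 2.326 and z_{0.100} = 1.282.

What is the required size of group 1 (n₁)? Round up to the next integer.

n₁ = 82

n₁ = (z_α + z_β)² · (σ₁² + σ₂²/r) / δ²
   = (2.326 + 1.282)² · (1.1² + 1.5²/2.5) / 0.9²
   = 13.0177 · (1.21 + 0.9) / 0.81
   = 13.0177 · 2.11 / 0.81
   = 33.91
Design effect: 2.4 × 33.91 = 81.38.
Round up → n₁ = 82; n₂ = r·n₁ = 2.5 × 82 = 205.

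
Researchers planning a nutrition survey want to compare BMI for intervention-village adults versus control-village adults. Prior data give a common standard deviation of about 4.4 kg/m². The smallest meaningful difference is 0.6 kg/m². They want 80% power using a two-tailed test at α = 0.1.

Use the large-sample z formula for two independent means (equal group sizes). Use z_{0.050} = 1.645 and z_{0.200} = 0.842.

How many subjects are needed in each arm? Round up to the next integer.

n = 666 per group

n = (z_{α/2} + z_β)² · (σ₁² + σ₂²) / δ²
  = (1.645 + 0.842)² · (2·4.4² = 38.72) / 0.6²
  = 6.1852 · 38.72 / 0.36
  = 665.25
Round up → n = 666 per group.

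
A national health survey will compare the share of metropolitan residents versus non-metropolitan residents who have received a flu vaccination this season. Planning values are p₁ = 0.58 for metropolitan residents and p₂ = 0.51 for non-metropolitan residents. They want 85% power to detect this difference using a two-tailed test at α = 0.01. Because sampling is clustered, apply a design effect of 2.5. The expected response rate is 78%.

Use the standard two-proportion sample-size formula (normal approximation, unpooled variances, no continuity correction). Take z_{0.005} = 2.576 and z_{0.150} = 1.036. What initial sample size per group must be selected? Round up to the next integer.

n = (z_{α/2} + z_β)² · [p₁(1−p₁) + p₂(1−p₂)] / (p₁ − p₂)²
  = (2.576 + 1.036)² · (0.58·0.42 + 0.51·0.49) / (0.07)²
  = (3.612)² · (0.2436 + 0.2499) / 0.0049
  = 13.0465 · 0.4935 / 0.0049
  = 1313.97
Design effect: 2.5 × 1313.97 = 3284.93.
Adjust for 78% response: 3284.93 / 0.78 = 4211.45.
Round up → n = 4212 per group.

n = 4212 per group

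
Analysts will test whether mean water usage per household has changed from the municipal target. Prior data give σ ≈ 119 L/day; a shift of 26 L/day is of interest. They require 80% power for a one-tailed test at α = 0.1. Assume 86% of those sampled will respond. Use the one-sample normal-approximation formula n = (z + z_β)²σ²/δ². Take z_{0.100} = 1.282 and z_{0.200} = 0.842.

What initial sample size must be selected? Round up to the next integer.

n = (z_α + z_β)² · σ² / δ²
  = (1.282 + 0.842)² · 119² / 26²
  = 4.5114 · 14161 / 676
  = 94.51
Adjust for 86% response: 94.51 / 0.86 = 109.89.
Round up → n = 110.

n = 110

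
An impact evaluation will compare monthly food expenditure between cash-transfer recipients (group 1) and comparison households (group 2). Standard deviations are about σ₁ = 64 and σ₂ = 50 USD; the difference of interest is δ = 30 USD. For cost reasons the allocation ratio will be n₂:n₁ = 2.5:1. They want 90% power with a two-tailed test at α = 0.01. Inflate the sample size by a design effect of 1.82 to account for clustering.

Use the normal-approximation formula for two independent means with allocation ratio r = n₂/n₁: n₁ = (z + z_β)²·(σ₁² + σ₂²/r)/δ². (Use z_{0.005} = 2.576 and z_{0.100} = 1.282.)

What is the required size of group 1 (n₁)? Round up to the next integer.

n₁ = 154

n₁ = (z_{α/2} + z_β)² · (σ₁² + σ₂²/r) / δ²
   = (2.576 + 1.282)² · (64² + 50²/2.5) / 30²
   = 14.8842 · (4096 + 1000) / 900
   = 14.8842 · 5096 / 900
   = 84.28
Design effect: 1.82 × 84.28 = 153.38.
Round up → n₁ = 154; n₂ = r·n₁ = 2.5 × 154 = 385.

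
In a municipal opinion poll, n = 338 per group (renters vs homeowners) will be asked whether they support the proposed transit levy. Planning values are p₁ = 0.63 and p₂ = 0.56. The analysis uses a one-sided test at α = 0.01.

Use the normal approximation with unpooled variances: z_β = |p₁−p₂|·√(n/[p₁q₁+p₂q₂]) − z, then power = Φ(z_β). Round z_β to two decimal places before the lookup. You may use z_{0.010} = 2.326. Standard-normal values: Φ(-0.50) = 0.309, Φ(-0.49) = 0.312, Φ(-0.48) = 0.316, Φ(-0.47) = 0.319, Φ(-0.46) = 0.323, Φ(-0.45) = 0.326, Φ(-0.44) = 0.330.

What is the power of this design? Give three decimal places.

Power ≈ 0.319

z_β = |p₁−p₂|·√(n/[p₁q₁+p₂q₂]) − z_α
    = 0.07 · √(338/0.4795) − 2.326
    = 0.07 · 26.5500 − 2.326
    = 1.8585 − 2.326 = -0.4675 → -0.47
Power = Φ(-0.47) = 0.319.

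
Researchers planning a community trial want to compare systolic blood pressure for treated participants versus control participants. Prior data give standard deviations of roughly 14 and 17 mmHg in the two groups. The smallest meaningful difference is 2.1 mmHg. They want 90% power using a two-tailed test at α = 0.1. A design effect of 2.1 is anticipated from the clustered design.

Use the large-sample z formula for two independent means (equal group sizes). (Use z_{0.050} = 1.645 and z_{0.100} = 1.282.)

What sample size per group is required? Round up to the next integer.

n = (z_{α/2} + z_β)² · (σ₁² + σ₂²) / δ²
  = (1.645 + 1.282)² · (14² + 17² = 485) / 2.1²
  = 8.5673 · 485 / 4.41
  = 942.21
Design effect: 2.1 × 942.21 = 1978.65.
Round up → n = 1979 per group.

n = 1979 per group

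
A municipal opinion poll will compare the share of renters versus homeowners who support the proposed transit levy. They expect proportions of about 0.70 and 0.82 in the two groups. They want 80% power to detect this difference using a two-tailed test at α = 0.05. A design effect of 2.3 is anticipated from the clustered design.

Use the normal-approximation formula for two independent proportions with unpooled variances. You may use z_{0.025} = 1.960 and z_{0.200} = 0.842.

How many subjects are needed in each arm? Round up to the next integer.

n = 449 per group

n = (z_{α/2} + z_β)² · [p₁(1−p₁) + p₂(1−p₂)] / (p₁ − p₂)²
  = (1.960 + 0.842)² · (0.70·0.30 + 0.82·0.18) / (-0.12)²
  = (2.802)² · (0.2100 + 0.1476) / 0.0144
  = 7.8512 · 0.3576 / 0.0144
  = 194.97
Design effect: 2.3 × 194.97 = 448.43.
Round up → n = 449 per group.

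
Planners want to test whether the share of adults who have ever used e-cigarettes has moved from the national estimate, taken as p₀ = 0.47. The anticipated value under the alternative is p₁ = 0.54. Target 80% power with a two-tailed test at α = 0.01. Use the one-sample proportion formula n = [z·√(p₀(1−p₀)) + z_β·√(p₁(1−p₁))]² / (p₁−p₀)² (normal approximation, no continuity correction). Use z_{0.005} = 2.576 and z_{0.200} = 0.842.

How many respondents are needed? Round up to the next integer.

n = 594

n = [z_{α/2}·√(p₀q₀) + z_β·√(p₁q₁)]² / (p₁ − p₀)²
  = [2.576·√(0.47·0.53) + 0.842·√(0.54·0.46)]² / (0.07)²
  = [2.576·0.4991 + 0.842·0.4984]² / 0.0049
  = [1.7053]² / 0.0049
  = 593.50
Round up → n = 594.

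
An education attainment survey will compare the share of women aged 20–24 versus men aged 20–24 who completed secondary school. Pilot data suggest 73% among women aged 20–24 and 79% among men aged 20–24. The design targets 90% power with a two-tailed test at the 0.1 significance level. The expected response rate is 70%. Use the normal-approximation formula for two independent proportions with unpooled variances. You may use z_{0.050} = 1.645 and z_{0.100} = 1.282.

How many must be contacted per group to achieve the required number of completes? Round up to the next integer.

n = 1235 per group

n = (z_{α/2} + z_β)² · [p₁(1−p₁) + p₂(1−p₂)] / (p₁ − p₂)²
  = (1.645 + 1.282)² · (0.73·0.27 + 0.79·0.21) / (-0.06)²
  = (2.927)² · (0.1971 + 0.1659) / 0.0036
  = 8.5673 · 0.3630 / 0.0036
  = 863.87
Adjust for 70% response: 863.87 / 0.70 = 1234.10.
Round up → n = 1235 per group.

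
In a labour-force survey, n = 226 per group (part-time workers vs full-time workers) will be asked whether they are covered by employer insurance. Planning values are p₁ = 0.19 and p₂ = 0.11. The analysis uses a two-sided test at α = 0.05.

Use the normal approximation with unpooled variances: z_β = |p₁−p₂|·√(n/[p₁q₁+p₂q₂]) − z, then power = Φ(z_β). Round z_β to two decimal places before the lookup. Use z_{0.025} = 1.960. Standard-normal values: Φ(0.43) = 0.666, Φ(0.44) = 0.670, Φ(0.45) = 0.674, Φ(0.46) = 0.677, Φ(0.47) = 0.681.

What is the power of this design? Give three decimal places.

Power ≈ 0.670

z_β = |p₁−p₂|·√(n/[p₁q₁+p₂q₂]) − z_{α/2}
    = 0.08 · √(226/0.2518) − 1.960
    = 0.08 · 29.9589 − 1.960
    = 2.3967 − 1.960 = 0.4367 → 0.44
Power = Φ(0.44) = 0.670.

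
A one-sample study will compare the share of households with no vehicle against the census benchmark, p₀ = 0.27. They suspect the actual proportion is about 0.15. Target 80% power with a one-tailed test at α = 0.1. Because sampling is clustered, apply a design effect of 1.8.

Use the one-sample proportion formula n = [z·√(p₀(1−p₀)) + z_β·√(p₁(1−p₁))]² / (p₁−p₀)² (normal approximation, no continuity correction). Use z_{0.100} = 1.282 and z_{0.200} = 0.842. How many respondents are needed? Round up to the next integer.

n = [z_α·√(p₀q₀) + z_β·√(p₁q₁)]² / (p₁ − p₀)²
  = [1.282·√(0.27·0.73) + 0.842·√(0.15·0.85)]² / (-0.12)²
  = [1.282·0.4440 + 0.842·0.3571]² / 0.0144
  = [0.8698]² / 0.0144
  = 52.54
Design effect: 1.8 × 52.54 = 94.57.
Round up → n = 95.

n = 95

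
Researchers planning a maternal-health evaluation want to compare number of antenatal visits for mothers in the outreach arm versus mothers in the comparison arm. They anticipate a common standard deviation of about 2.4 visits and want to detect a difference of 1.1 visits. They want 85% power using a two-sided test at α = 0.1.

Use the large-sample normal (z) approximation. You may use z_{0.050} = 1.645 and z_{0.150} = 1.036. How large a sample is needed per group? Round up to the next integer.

n = (z_{α/2} + z_β)² · (σ₁² + σ₂²) / δ²
  = (1.645 + 1.036)² · (2·2.4² = 11.52) / 1.1²
  = 7.1878 · 11.52 / 1.21
  = 68.43
Round up → n = 69 per group.

n = 69 per group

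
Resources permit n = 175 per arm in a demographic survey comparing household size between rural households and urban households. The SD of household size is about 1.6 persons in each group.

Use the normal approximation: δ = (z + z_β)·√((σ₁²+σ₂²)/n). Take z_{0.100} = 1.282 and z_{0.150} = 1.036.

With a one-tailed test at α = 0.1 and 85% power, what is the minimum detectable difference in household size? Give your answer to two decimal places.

Minimum detectable difference ≈ 0.40 persons

δ = (z_α + z_β) · √((σ₁²+σ₂²)/n)
  = (1.282 + 1.036) · √(5.12/175)
  = 2.318 · √0.02926
  = 2.318 · 0.1710
  = 0.3965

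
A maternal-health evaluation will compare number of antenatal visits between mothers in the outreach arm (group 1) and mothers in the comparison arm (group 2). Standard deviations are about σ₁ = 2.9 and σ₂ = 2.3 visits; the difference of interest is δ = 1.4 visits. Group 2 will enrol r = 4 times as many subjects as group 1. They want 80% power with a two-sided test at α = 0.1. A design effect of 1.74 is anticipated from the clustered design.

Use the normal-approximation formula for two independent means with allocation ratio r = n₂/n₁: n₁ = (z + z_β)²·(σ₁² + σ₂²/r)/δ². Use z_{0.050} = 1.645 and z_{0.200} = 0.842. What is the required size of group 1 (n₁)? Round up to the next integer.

n₁ = 54

n₁ = (z_{α/2} + z_β)² · (σ₁² + σ₂²/r) / δ²
   = (1.645 + 0.842)² · (2.9² + 2.3²/4) / 1.4²
   = 6.1852 · (8.41 + 1.3225) / 1.96
   = 6.1852 · 9.7325 / 1.96
   = 30.71
Design effect: 1.74 × 30.71 = 53.44.
Round up → n₁ = 54; n₂ = r·n₁ = 4 × 54 = 216.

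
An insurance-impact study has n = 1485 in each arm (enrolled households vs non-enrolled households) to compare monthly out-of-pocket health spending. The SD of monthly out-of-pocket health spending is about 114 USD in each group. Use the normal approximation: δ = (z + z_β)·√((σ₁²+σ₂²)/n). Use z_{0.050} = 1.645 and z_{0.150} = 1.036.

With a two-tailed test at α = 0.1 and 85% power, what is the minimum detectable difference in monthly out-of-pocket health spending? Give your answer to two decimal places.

Minimum detectable difference ≈ 11.22 USD

δ = (z_{α/2} + z_β) · √((σ₁²+σ₂²)/n)
  = (1.645 + 1.036) · √(25992/1485)
  = 2.681 · √17.503
  = 2.681 · 4.1837
  = 11.2164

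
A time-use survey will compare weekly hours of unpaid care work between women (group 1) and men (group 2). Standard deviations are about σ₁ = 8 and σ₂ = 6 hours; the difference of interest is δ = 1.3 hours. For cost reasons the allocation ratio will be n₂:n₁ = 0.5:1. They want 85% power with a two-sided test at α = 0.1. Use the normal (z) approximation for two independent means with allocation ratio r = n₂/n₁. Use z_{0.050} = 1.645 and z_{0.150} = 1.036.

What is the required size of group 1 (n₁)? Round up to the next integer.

n₁ = (z_{α/2} + z_β)² · (σ₁² + σ₂²/r) / δ²
   = (1.645 + 1.036)² · (8² + 6²/0.5) / 1.3²
   = 7.1878 · (64 + 72) / 1.69
   = 7.1878 · 136 / 1.69
   = 578.42
Round up → n₁ = 579; n₂ = r·n₁ = 0.5 × 579 = 290.

n₁ = 579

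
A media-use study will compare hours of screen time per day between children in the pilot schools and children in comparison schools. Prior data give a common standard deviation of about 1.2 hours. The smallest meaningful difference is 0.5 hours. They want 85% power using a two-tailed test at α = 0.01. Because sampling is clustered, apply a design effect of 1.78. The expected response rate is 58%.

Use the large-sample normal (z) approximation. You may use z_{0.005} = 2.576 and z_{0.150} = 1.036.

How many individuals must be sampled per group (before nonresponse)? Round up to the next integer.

n = (z_{α/2} + z_β)² · (σ₁² + σ₂²) / δ²
  = (2.576 + 1.036)² · (2·1.2² = 2.88) / 0.5²
  = 13.0465 · 2.88 / 0.25
  = 150.30
Design effect: 1.78 × 150.30 = 267.53.
Adjust for 58% response: 267.53 / 0.58 = 461.25.
Round up → n = 462 per group.

n = 462 per group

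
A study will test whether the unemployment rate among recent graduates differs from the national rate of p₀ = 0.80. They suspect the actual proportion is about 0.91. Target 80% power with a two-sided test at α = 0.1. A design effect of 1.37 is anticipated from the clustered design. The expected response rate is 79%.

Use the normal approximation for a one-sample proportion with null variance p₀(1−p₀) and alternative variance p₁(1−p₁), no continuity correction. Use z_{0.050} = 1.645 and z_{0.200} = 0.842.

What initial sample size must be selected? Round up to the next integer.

n = [z_{α/2}·√(p₀q₀) + z_β·√(p₁q₁)]² / (p₁ − p₀)²
  = [1.645·√(0.80·0.20) + 0.842·√(0.91·0.09)]² / (0.11)²
  = [1.645·0.4000 + 0.842·0.2862]² / 0.0121
  = [0.8990]² / 0.0121
  = 66.79
Design effect: 1.37 × 66.79 = 91.50.
Adjust for 79% response: 91.50 / 0.79 = 115.82.
Round up → n = 116.

n = 116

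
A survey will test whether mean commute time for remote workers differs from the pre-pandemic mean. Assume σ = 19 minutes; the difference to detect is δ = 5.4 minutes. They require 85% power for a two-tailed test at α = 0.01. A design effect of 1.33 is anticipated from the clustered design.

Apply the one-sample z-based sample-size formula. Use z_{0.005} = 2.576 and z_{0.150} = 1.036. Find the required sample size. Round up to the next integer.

n = (z_{α/2} + z_β)² · σ² / δ²
  = (2.576 + 1.036)² · 19² / 5.4²
  = 13.0465 · 361 / 29.16
  = 161.52
Design effect: 1.33 × 161.52 = 214.82.
Round up → n = 215.

n = 215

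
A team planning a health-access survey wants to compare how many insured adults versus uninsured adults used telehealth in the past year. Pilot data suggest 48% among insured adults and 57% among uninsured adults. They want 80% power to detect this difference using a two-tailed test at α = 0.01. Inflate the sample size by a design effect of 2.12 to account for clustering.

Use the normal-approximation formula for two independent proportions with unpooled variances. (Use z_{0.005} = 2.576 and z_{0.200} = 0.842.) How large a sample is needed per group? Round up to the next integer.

n = 1513 per group

n = (z_{α/2} + z_β)² · [p₁(1−p₁) + p₂(1−p₂)] / (p₁ − p₂)²
  = (2.576 + 0.842)² · (0.48·0.52 + 0.57·0.43) / (-0.09)²
  = (3.418)² · (0.2496 + 0.2451) / 0.0081
  = 11.6827 · 0.4947 / 0.0081
  = 713.51
Design effect: 2.12 × 713.51 = 1512.64.
Round up → n = 1513 per group.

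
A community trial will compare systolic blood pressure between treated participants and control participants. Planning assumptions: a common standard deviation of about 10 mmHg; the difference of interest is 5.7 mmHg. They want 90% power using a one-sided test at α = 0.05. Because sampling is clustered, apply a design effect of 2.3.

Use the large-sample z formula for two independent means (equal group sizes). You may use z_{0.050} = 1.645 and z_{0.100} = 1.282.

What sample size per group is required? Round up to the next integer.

n = (z_α + z_β)² · (σ₁² + σ₂²) / δ²
  = (1.645 + 1.282)² · (2·10² = 200) / 5.7²
  = 8.5673 · 200 / 32.49
  = 52.74
Design effect: 2.3 × 52.74 = 121.30.
Round up → n = 122 per group.

n = 122 per group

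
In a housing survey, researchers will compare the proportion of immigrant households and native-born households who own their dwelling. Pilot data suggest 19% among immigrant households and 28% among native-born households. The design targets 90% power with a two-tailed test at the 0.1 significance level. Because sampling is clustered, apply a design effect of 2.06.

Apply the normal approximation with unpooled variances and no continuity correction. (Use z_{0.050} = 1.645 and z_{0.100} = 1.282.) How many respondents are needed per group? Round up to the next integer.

n = 775 per group

n = (z_{α/2} + z_β)² · [p₁(1−p₁) + p₂(1−p₂)] / (p₁ − p₂)²
  = (1.645 + 1.282)² · (0.19·0.81 + 0.28·0.72) / (-0.09)²
  = (2.927)² · (0.1539 + 0.2016) / 0.0081
  = 8.5673 · 0.3555 / 0.0081
  = 376.01
Design effect: 2.06 × 376.01 = 774.58.
Round up → n = 775 per group.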